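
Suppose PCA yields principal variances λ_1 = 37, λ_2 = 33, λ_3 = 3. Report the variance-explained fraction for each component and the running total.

Step 1 — total variance = trace(Sigma) = Σ λ_i = 37 + 33 + 3 = 73.

Step 2 — fraction explained by component i = λ_i / Σ λ:
  PC1: 37/73 = 0.5068
  PC2: 33/73 = 0.4521
  PC3: 3/73 = 0.0411

Step 3 — cumulative fraction after k components = (λ_1 + ... + λ_k) / Σ λ:
  k = 1: 37/73 = 0.5068
  k = 2: (37 + 33)/73 = 70/73 = 0.9589
  k = 3: (37 + 33 + 3)/73 = 73/73 = 1

Summary (fraction, with percent):

explained: PC1 0.5068 (50.68%), PC2 0.4521 (45.21%), PC3 0.0411 (4.11%);  cumulative: 0.5068, 0.9589, 1


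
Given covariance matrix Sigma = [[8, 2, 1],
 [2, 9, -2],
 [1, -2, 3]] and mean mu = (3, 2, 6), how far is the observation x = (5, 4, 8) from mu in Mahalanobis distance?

Step 1 — centre the observation: (x - mu) = (2, 2, 2).

Step 2 — invert Sigma (cofactor / det for 3×3, or solve directly):
  Sigma^{-1} = [[0.1484, -0.0516, -0.0839],
 [-0.0516, 0.1484, 0.1161],
 [-0.0839, 0.1161, 0.4387]].

Step 3 — form the quadratic (x - mu)^T · Sigma^{-1} · (x - mu):
  Sigma^{-1} · (x - mu) = (0.0258, 0.4258, 0.9419).
  (x - mu)^T · [Sigma^{-1} · (x - mu)] = (2)·(0.0258) + (2)·(0.4258) + (2)·(0.9419) = 2.7871.

Step 4 — take square root: d = √(2.7871) ≈ 1.6695.

d(x, mu) = √(2.7871) ≈ 1.6695


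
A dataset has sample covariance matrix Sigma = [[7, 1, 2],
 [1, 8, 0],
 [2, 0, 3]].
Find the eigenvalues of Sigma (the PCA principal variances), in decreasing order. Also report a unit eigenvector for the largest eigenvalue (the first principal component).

Step 1 — characteristic polynomial p(λ) = det(λI - Sigma) = λ³ - tr·λ² + c_1·λ - det, where tr = trace, c_1 = sum of the principal 2×2 minors, det = det(Sigma):
  tr = 7 + 8 + 3 = 18,
  c_1 = (7·8 - (1)²) + (7·3 - (2)²) + (8·3 - (0)²) = 55 + 17 + 24 = 96,
  det = 7·(8·3 - (0)²) - (1)·((1)·3 - (0)·(2)) + (2)·((1)·(0) - 8·(2)) = 7·(24) - (1)·(3) + (2)·(-16) = 133.
  So p(λ) = λ³ - 18λ² + 96λ - 133.
Step 2 — look for an integer root (rational root theorem: any rational root is an integer divisor of 133). Testing λ = 7:
  p(7) = 343 - 882 + 672 - 133 = 0  ✓
  Dividing out (λ - 7): p(λ) = (λ - 7)(λ² - 11λ + 19).
Step 3 — remaining eigenvalues from the quadratic λ² - 11λ + 19 = 0:
  Δ = 11² - 4·19 = 121 - 76 = 45,  λ = (11 ± √45)/2 = (11 ± 6.7082)/2 ≈ 8.8541 or 2.1459.
  Sorted: λ_1 = 8.8541,  λ_2 = 7,  λ_3 = 2.1459  (check: sum = 18 = tr ✓).

Step 4 — unit eigenvector for λ_1 ≈ 8.8541: v spans the null space of (Sigma - λ_1 I), whose rows are
  r_1 = (-1.8541, 1, 2),  r_2 = (1, -0.8541, 0),  r_3 = (2, 0, -5.8541).
  v is orthogonal to every row, so take v ∝ r_1 × r_2 = ((1)·(0) - (2)·(-0.8541), (2)·(1) - (-1.8541)·(0), (-1.8541)·(-0.8541) - (1)·(1)) ≈ (1.7082, 2, 0.5836).
  Let u = (1.7082, 2, 0.5836).
  ||u|| = √((1.7082)² + (2)² + (0.5836)²) = √(7.2585) ≈ 2.6942,  v_1 = u/||u|| ≈ (0.634, 0.7423, 0.2166) (||v_1|| = 1).

λ_1 = 8.8541,  λ_2 = 7,  λ_3 = 2.1459;  v_1 ≈ (0.634, 0.7423, 0.2166)


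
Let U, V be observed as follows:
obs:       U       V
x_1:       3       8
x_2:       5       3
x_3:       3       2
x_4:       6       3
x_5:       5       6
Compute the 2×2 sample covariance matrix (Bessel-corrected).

Step 1 — column means:
  mean(U) = (3 + 5 + 3 + 6 + 5) / 5 = 22/5 = 4.4
  mean(V) = (8 + 3 + 2 + 3 + 6) / 5 = 22/5 = 4.4

Step 2 — sample covariance S[i,j] = (1/(n-1)) · Σ_k (x_{k,i} - mean_i) · (x_{k,j} - mean_j), with n-1 = 4.
  S[U,U] = ((-1.4)·(-1.4) + (0.6)·(0.6) + (-1.4)·(-1.4) + (1.6)·(1.6) + (0.6)·(0.6)) / 4 = 7.2/4 = 1.8
  S[U,V] = ((-1.4)·(3.6) + (0.6)·(-1.4) + (-1.4)·(-2.4) + (1.6)·(-1.4) + (0.6)·(1.6)) / 4 = -3.8/4 = -0.95
  S[V,V] = ((3.6)·(3.6) + (-1.4)·(-1.4) + (-2.4)·(-2.4) + (-1.4)·(-1.4) + (1.6)·(1.6)) / 4 = 25.2/4 = 6.3

S is symmetric (S[j,i] = S[i,j]). Assembling:

S = [[1.8, -0.95],
 [-0.95, 6.3]]


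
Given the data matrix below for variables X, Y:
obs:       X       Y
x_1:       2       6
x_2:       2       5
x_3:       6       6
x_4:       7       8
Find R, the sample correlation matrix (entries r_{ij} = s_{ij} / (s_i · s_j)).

Step 1 — column means:
  mean(X) = (2 + 2 + 6 + 7) / 4 = 17/4 = 4.25
  mean(Y) = (6 + 5 + 6 + 8) / 4 = 25/4 = 6.25

Step 2 — sample variances and covariances s[i,j] = (1/(n-1)) · Σ_k (x_{k,i} - mean_i) · (x_{k,j} - mean_j), with n-1 = 3:
  s[X,X] = ((-2.25)·(-2.25) + (-2.25)·(-2.25) + (1.75)·(1.75) + (2.75)·(2.75)) / 3 = 20.75/3 = 6.9167
  s[X,Y] = ((-2.25)·(-0.25) + (-2.25)·(-1.25) + (1.75)·(-0.25) + (2.75)·(1.75)) / 3 = 7.75/3 = 2.5833
  s[Y,Y] = ((-0.25)·(-0.25) + (-1.25)·(-1.25) + (-0.25)·(-0.25) + (1.75)·(1.75)) / 3 = 4.75/3 = 1.5833
  Sample standard deviations s_i = √(s[i,i]):
  s(X) = √(6.9167) = 2.63
  s(Y) = √(1.5833) = 1.2583

Step 3 — r_{ij} = s_{ij} / (s_i · s_j):
  r[X,X] = 1 (diagonal).
  r[X,Y] = 2.5833 / (2.63 · 1.2583) = 2.5833 / 3.3093 = 0.7806
  r[Y,Y] = 1 (diagonal).

R is symmetric with unit diagonal. Assembling:

R = [[1, 0.7806],
 [0.7806, 1]]


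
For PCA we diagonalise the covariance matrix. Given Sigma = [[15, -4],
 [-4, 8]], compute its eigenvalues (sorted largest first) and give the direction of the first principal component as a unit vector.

Step 1 — characteristic polynomial of 2×2 Sigma:
  det(Sigma - λI) = λ² - trace · λ + det = 0.
  trace = 15 + 8 = 23, det = 15·8 - (-4)² = 104.
Step 2 — discriminant:
  Δ = trace² - 4·det = 529 - 416 = 113.
Step 3 — eigenvalues:
  λ = (trace ± √Δ)/2 = (23 ± 10.6301)/2,
  λ_1 = 16.8151,  λ_2 = 6.1849.

Step 4 — unit eigenvector for λ_1: solve (Sigma - λ_1 I)v = 0. First row:
  (15 - 16.8151)·v_x + (-4)·v_y = 0, i.e. (-1.8151)·v_x + (-4)·v_y = 0,
  so v ∝ (b, λ_1 - a) = (-4, 1.8151); multiply by -1 so the first entry is positive: u = (4, -1.8151).
  ||u|| = √((4)² + (-1.8151)²) = √(19.2945) ≈ 4.3925,
  v_1 = u/||u|| ≈ (0.9106, -0.4132) (||v_1|| = 1).

λ_1 = 16.8151,  λ_2 = 6.1849;  v_1 ≈ (0.9106, -0.4132)


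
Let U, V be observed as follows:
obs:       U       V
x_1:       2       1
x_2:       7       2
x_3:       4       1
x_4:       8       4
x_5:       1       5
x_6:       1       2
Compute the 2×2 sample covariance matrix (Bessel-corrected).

Step 1 — column means:
  mean(U) = (2 + 7 + 4 + 8 + 1 + 1) / 6 = 23/6 = 3.8333
  mean(V) = (1 + 2 + 1 + 4 + 5 + 2) / 6 = 15/6 = 2.5

Step 2 — sample covariance S[i,j] = (1/(n-1)) · Σ_k (x_{k,i} - mean_i) · (x_{k,j} - mean_j), with n-1 = 5.
  S[U,U] = ((-1.8333)·(-1.8333) + (3.1667)·(3.1667) + (0.1667)·(0.1667) + (4.1667)·(4.1667) + (-2.8333)·(-2.8333) + (-2.8333)·(-2.8333)) / 5 = 46.8333/5 = 9.3667
  S[U,V] = ((-1.8333)·(-1.5) + (3.1667)·(-0.5) + (0.1667)·(-1.5) + (4.1667)·(1.5) + (-2.8333)·(2.5) + (-2.8333)·(-0.5)) / 5 = 1.5/5 = 0.3
  S[V,V] = ((-1.5)·(-1.5) + (-0.5)·(-0.5) + (-1.5)·(-1.5) + (1.5)·(1.5) + (2.5)·(2.5) + (-0.5)·(-0.5)) / 5 = 13.5/5 = 2.7

S is symmetric (S[j,i] = S[i,j]). Assembling:

S = [[9.3667, 0.3],
 [0.3, 2.7]]


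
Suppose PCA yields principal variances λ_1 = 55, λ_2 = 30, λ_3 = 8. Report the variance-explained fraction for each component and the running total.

Step 1 — total variance = trace(Sigma) = Σ λ_i = 55 + 30 + 8 = 93.

Step 2 — fraction explained by component i = λ_i / Σ λ:
  PC1: 55/93 = 0.5914
  PC2: 30/93 = 0.3226
  PC3: 8/93 = 0.086

Step 3 — cumulative fraction after k components = (λ_1 + ... + λ_k) / Σ λ:
  k = 1: 55/93 = 0.5914
  k = 2: (55 + 30)/93 = 85/93 = 0.914
  k = 3: (55 + 30 + 8)/93 = 93/93 = 1

Summary (fraction, with percent):

explained: PC1 0.5914 (59.14%), PC2 0.3226 (32.26%), PC3 0.086 (8.6%);  cumulative: 0.5914, 0.914, 1


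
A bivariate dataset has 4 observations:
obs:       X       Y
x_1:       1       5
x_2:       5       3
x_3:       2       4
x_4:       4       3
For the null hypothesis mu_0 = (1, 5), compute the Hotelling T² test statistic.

Step 1 — sample mean vector:
  mean(X) = (1 + 5 + 2 + 4) / 4 = 12/4 = 3
  mean(Y) = (5 + 3 + 4 + 3) / 4 = 15/4 = 3.75
  x̄ = (3, 3.75),  deviation x̄ - mu_0 = (3, 3.75) - (1, 5) = (2, -1.25).

Step 2 — sample covariance matrix, S[i,j] = (1/(n-1)) · Σ_k (x_{k,i} - mean_i) · (x_{k,j} - mean_j), divisor n-1 = 3:
  S[X,X] = ((-2)·(-2) + (2)·(2) + (-1)·(-1) + (1)·(1)) / 3 = 10/3 = 3.3333
  S[X,Y] = ((-2)·(1.25) + (2)·(-0.75) + (-1)·(0.25) + (1)·(-0.75)) / 3 = -5/3 = -1.6667
  S[Y,Y] = ((1.25)·(1.25) + (-0.75)·(-0.75) + (0.25)·(0.25) + (-0.75)·(-0.75)) / 3 = 2.75/3 = 0.9167
  S = [[3.3333, -1.6667],
 [-1.6667, 0.9167]].

Step 3 — invert S. det(S) = 3.3333·0.9167 - (-1.6667)² = 0.2778.
  S^{-1} = (1/det) · [[d, -b], [-b, a]] = [[3.3, 6],
 [6, 12]].

Step 4 — quadratic form (x̄ - mu_0)^T · S^{-1} · (x̄ - mu_0):
  S^{-1} · (x̄ - mu_0) = (-0.9, -3),
  (x̄ - mu_0)^T · [...] = (2)·(-0.9) + (-1.25)·(-3) = 1.95.

Step 5 — scale by n: T² = 4 · 1.95 = 7.8.

T² ≈ 7.8


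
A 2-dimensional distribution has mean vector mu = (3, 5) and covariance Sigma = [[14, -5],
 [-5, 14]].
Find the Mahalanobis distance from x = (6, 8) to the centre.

Step 1 — centre the observation: (x - mu) = (3, 3).

Step 2 — invert Sigma. det(Sigma) = 14·14 - (-5)² = 171.
  Sigma^{-1} = (1/det) · [[d, -b], [-b, a]] = [[0.0819, 0.0292],
 [0.0292, 0.0819]].

Step 3 — form the quadratic (x - mu)^T · Sigma^{-1} · (x - mu):
  Sigma^{-1} · (x - mu) = (0.3333, 0.3333).
  (x - mu)^T · [Sigma^{-1} · (x - mu)] = (3)·(0.3333) + (3)·(0.3333) = 2.

Step 4 — take square root: d = √(2) ≈ 1.4142.

d(x, mu) = √(2) ≈ 1.4142


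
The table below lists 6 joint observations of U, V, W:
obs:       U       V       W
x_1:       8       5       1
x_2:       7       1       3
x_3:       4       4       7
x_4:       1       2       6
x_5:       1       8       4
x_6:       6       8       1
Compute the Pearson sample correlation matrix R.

Step 1 — column means:
  mean(U) = (8 + 7 + 4 + 1 + 1 + 6) / 6 = 27/6 = 4.5
  mean(V) = (5 + 1 + 4 + 2 + 8 + 8) / 6 = 28/6 = 4.6667
  mean(W) = (1 + 3 + 7 + 6 + 4 + 1) / 6 = 22/6 = 3.6667

Step 2 — sample variances and covariances s[i,j] = (1/(n-1)) · Σ_k (x_{k,i} - mean_i) · (x_{k,j} - mean_j), with n-1 = 5:
  s[U,U] = ((3.5)·(3.5) + (2.5)·(2.5) + (-0.5)·(-0.5) + (-3.5)·(-3.5) + (-3.5)·(-3.5) + (1.5)·(1.5)) / 5 = 45.5/5 = 9.1
  s[U,V] = ((3.5)·(0.3333) + (2.5)·(-3.6667) + (-0.5)·(-0.6667) + (-3.5)·(-2.6667) + (-3.5)·(3.3333) + (1.5)·(3.3333)) / 5 = -5/5 = -1
  s[U,W] = ((3.5)·(-2.6667) + (2.5)·(-0.6667) + (-0.5)·(3.3333) + (-3.5)·(2.3333) + (-3.5)·(0.3333) + (1.5)·(-2.6667)) / 5 = -26/5 = -5.2
  s[V,V] = ((0.3333)·(0.3333) + (-3.6667)·(-3.6667) + (-0.6667)·(-0.6667) + (-2.6667)·(-2.6667) + (3.3333)·(3.3333) + (3.3333)·(3.3333)) / 5 = 43.3333/5 = 8.6667
  s[V,W] = ((0.3333)·(-2.6667) + (-3.6667)·(-0.6667) + (-0.6667)·(3.3333) + (-2.6667)·(2.3333) + (3.3333)·(0.3333) + (3.3333)·(-2.6667)) / 5 = -14.6667/5 = -2.9333
  s[W,W] = ((-2.6667)·(-2.6667) + (-0.6667)·(-0.6667) + (3.3333)·(3.3333) + (2.3333)·(2.3333) + (0.3333)·(0.3333) + (-2.6667)·(-2.6667)) / 5 = 31.3333/5 = 6.2667
  Sample standard deviations s_i = √(s[i,i]):
  s(U) = √(9.1) = 3.0166
  s(V) = √(8.6667) = 2.9439
  s(W) = √(6.2667) = 2.5033

Step 3 — r_{ij} = s_{ij} / (s_i · s_j):
  r[U,U] = 1 (diagonal).
  r[U,V] = -1 / (3.0166 · 2.9439) = -1 / 8.8807 = -0.1126
  r[U,W] = -5.2 / (3.0166 · 2.5033) = -5.2 / 7.5516 = -0.6886
  r[V,V] = 1 (diagonal).
  r[V,W] = -2.9333 / (2.9439 · 2.5033) = -2.9333 / 7.3696 = -0.398
  r[W,W] = 1 (diagonal).

R is symmetric with unit diagonal. Assembling:

R = [[1, -0.1126, -0.6886],
 [-0.1126, 1, -0.398],
 [-0.6886, -0.398, 1]]


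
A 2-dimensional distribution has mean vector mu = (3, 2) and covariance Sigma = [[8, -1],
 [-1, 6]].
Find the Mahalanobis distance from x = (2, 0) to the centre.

Step 1 — centre the observation: (x - mu) = (-1, -2).

Step 2 — invert Sigma. det(Sigma) = 8·6 - (-1)² = 47.
  Sigma^{-1} = (1/det) · [[d, -b], [-b, a]] = [[0.1277, 0.0213],
 [0.0213, 0.1702]].

Step 3 — form the quadratic (x - mu)^T · Sigma^{-1} · (x - mu):
  Sigma^{-1} · (x - mu) = (-0.1702, -0.3617).
  (x - mu)^T · [Sigma^{-1} · (x - mu)] = (-1)·(-0.1702) + (-2)·(-0.3617) = 0.8936.

Step 4 — take square root: d = √(0.8936) ≈ 0.9453.

d(x, mu) = √(0.8936) ≈ 0.9453


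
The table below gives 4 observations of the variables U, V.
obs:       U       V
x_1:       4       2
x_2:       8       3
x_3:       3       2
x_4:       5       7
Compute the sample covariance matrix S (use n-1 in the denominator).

Step 1 — column means:
  mean(U) = (4 + 8 + 3 + 5) / 4 = 20/4 = 5
  mean(V) = (2 + 3 + 2 + 7) / 4 = 14/4 = 3.5

Step 2 — sample covariance S[i,j] = (1/(n-1)) · Σ_k (x_{k,i} - mean_i) · (x_{k,j} - mean_j), with n-1 = 3.
  S[U,U] = ((-1)·(-1) + (3)·(3) + (-2)·(-2) + (0)·(0)) / 3 = 14/3 = 4.6667
  S[U,V] = ((-1)·(-1.5) + (3)·(-0.5) + (-2)·(-1.5) + (0)·(3.5)) / 3 = 3/3 = 1
  S[V,V] = ((-1.5)·(-1.5) + (-0.5)·(-0.5) + (-1.5)·(-1.5) + (3.5)·(3.5)) / 3 = 17/3 = 5.6667

S is symmetric (S[j,i] = S[i,j]). Assembling:

S = [[4.6667, 1],
 [1, 5.6667]]


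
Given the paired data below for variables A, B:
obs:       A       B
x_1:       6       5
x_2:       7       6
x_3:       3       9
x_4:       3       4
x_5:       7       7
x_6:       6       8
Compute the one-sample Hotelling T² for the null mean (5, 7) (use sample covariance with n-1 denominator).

Step 1 — sample mean vector:
  mean(A) = (6 + 7 + 3 + 3 + 7 + 6) / 6 = 32/6 = 5.3333
  mean(B) = (5 + 6 + 9 + 4 + 7 + 8) / 6 = 39/6 = 6.5
  x̄ = (5.3333, 6.5),  deviation x̄ - mu_0 = (5.3333, 6.5) - (5, 7) = (0.3333, -0.5).

Step 2 — sample covariance matrix, S[i,j] = (1/(n-1)) · Σ_k (x_{k,i} - mean_i) · (x_{k,j} - mean_j), divisor n-1 = 5:
  S[A,A] = ((0.6667)·(0.6667) + (1.6667)·(1.6667) + (-2.3333)·(-2.3333) + (-2.3333)·(-2.3333) + (1.6667)·(1.6667) + (0.6667)·(0.6667)) / 5 = 17.3333/5 = 3.4667
  S[A,B] = ((0.6667)·(-1.5) + (1.6667)·(-0.5) + (-2.3333)·(2.5) + (-2.3333)·(-2.5) + (1.6667)·(0.5) + (0.6667)·(1.5)) / 5 = 0/5 = 0
  S[B,B] = ((-1.5)·(-1.5) + (-0.5)·(-0.5) + (2.5)·(2.5) + (-2.5)·(-2.5) + (0.5)·(0.5) + (1.5)·(1.5)) / 5 = 17.5/5 = 3.5
  S = [[3.4667, 0],
 [0, 3.5]].

Step 3 — invert S. det(S) = 3.4667·3.5 - (0)² = 12.1333.
  S^{-1} = (1/det) · [[d, -b], [-b, a]] = [[0.2885, 0],
 [0, 0.2857]].

Step 4 — quadratic form (x̄ - mu_0)^T · S^{-1} · (x̄ - mu_0):
  S^{-1} · (x̄ - mu_0) = (0.0962, -0.1429),
  (x̄ - mu_0)^T · [...] = (0.3333)·(0.0962) + (-0.5)·(-0.1429) = 0.1035.

Step 5 — scale by n: T² = 6 · 0.1035 = 0.6209.

T² ≈ 0.6209


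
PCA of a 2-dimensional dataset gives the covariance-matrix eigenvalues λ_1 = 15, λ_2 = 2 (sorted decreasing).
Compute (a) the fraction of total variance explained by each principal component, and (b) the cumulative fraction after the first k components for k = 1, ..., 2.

Step 1 — total variance = trace(Sigma) = Σ λ_i = 15 + 2 = 17.

Step 2 — fraction explained by component i = λ_i / Σ λ:
  PC1: 15/17 = 0.8824
  PC2: 2/17 = 0.1176

Step 3 — cumulative fraction after k components = (λ_1 + ... + λ_k) / Σ λ:
  k = 1: 15/17 = 0.8824
  k = 2: (15 + 2)/17 = 17/17 = 1

Summary (fraction, with percent):

explained: PC1 0.8824 (88.24%), PC2 0.1176 (11.76%);  cumulative: 0.8824, 1


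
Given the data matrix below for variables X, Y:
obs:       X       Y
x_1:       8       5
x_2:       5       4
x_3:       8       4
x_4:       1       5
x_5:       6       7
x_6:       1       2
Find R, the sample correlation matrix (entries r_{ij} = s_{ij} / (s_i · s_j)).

Step 1 — column means:
  mean(X) = (8 + 5 + 8 + 1 + 6 + 1) / 6 = 29/6 = 4.8333
  mean(Y) = (5 + 4 + 4 + 5 + 7 + 2) / 6 = 27/6 = 4.5

Step 2 — sample variances and covariances s[i,j] = (1/(n-1)) · Σ_k (x_{k,i} - mean_i) · (x_{k,j} - mean_j), with n-1 = 5:
  s[X,X] = ((3.1667)·(3.1667) + (0.1667)·(0.1667) + (3.1667)·(3.1667) + (-3.8333)·(-3.8333) + (1.1667)·(1.1667) + (-3.8333)·(-3.8333)) / 5 = 50.8333/5 = 10.1667
  s[X,Y] = ((3.1667)·(0.5) + (0.1667)·(-0.5) + (3.1667)·(-0.5) + (-3.8333)·(0.5) + (1.1667)·(2.5) + (-3.8333)·(-2.5)) / 5 = 10.5/5 = 2.1
  s[Y,Y] = ((0.5)·(0.5) + (-0.5)·(-0.5) + (-0.5)·(-0.5) + (0.5)·(0.5) + (2.5)·(2.5) + (-2.5)·(-2.5)) / 5 = 13.5/5 = 2.7
  Sample standard deviations s_i = √(s[i,i]):
  s(X) = √(10.1667) = 3.1885
  s(Y) = √(2.7) = 1.6432

Step 3 — r_{ij} = s_{ij} / (s_i · s_j):
  r[X,X] = 1 (diagonal).
  r[X,Y] = 2.1 / (3.1885 · 1.6432) = 2.1 / 5.2393 = 0.4008
  r[Y,Y] = 1 (diagonal).

R is symmetric with unit diagonal. Assembling:

R = [[1, 0.4008],
 [0.4008, 1]]


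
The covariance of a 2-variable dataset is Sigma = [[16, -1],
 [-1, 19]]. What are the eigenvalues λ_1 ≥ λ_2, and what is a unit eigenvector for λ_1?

Step 1 — characteristic polynomial of 2×2 Sigma:
  det(Sigma - λI) = λ² - trace · λ + det = 0.
  trace = 16 + 19 = 35, det = 16·19 - (-1)² = 303.
Step 2 — discriminant:
  Δ = trace² - 4·det = 1225 - 1212 = 13.
Step 3 — eigenvalues:
  λ = (trace ± √Δ)/2 = (35 ± 3.6056)/2,
  λ_1 = 19.3028,  λ_2 = 15.6972.

Step 4 — unit eigenvector for λ_1: solve (Sigma - λ_1 I)v = 0. First row:
  (16 - 19.3028)·v_x + (-1)·v_y = 0, i.e. (-3.3028)·v_x + (-1)·v_y = 0,
  so v ∝ (b, λ_1 - a) = (-1, 3.3028); multiply by -1 so the first entry is positive: u = (1, -3.3028).
  ||u|| = √((1)² + (-3.3028)²) = √(11.9083) ≈ 3.4508,
  v_1 = u/||u|| ≈ (0.2898, -0.9571) (||v_1|| = 1).

λ_1 = 19.3028,  λ_2 = 15.6972;  v_1 ≈ (0.2898, -0.9571)


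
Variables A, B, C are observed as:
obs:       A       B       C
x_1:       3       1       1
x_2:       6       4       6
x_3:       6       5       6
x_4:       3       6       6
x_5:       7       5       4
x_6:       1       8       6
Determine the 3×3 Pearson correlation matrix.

Step 1 — column means:
  mean(A) = (3 + 6 + 6 + 3 + 7 + 1) / 6 = 26/6 = 4.3333
  mean(B) = (1 + 4 + 5 + 6 + 5 + 8) / 6 = 29/6 = 4.8333
  mean(C) = (1 + 6 + 6 + 6 + 4 + 6) / 6 = 29/6 = 4.8333

Step 2 — sample variances and covariances s[i,j] = (1/(n-1)) · Σ_k (x_{k,i} - mean_i) · (x_{k,j} - mean_j), with n-1 = 5:
  s[A,A] = ((-1.3333)·(-1.3333) + (1.6667)·(1.6667) + (1.6667)·(1.6667) + (-1.3333)·(-1.3333) + (2.6667)·(2.6667) + (-3.3333)·(-3.3333)) / 5 = 27.3333/5 = 5.4667
  s[A,B] = ((-1.3333)·(-3.8333) + (1.6667)·(-0.8333) + (1.6667)·(0.1667) + (-1.3333)·(1.1667) + (2.6667)·(0.1667) + (-3.3333)·(3.1667)) / 5 = -7.6667/5 = -1.5333
  s[A,C] = ((-1.3333)·(-3.8333) + (1.6667)·(1.1667) + (1.6667)·(1.1667) + (-1.3333)·(1.1667) + (2.6667)·(-0.8333) + (-3.3333)·(1.1667)) / 5 = 1.3333/5 = 0.2667
  s[B,B] = ((-3.8333)·(-3.8333) + (-0.8333)·(-0.8333) + (0.1667)·(0.1667) + (1.1667)·(1.1667) + (0.1667)·(0.1667) + (3.1667)·(3.1667)) / 5 = 26.8333/5 = 5.3667
  s[B,C] = ((-3.8333)·(-3.8333) + (-0.8333)·(1.1667) + (0.1667)·(1.1667) + (1.1667)·(1.1667) + (0.1667)·(-0.8333) + (3.1667)·(1.1667)) / 5 = 18.8333/5 = 3.7667
  s[C,C] = ((-3.8333)·(-3.8333) + (1.1667)·(1.1667) + (1.1667)·(1.1667) + (1.1667)·(1.1667) + (-0.8333)·(-0.8333) + (1.1667)·(1.1667)) / 5 = 20.8333/5 = 4.1667
  Sample standard deviations s_i = √(s[i,i]):
  s(A) = √(5.4667) = 2.3381
  s(B) = √(5.3667) = 2.3166
  s(C) = √(4.1667) = 2.0412

Step 3 — r_{ij} = s_{ij} / (s_i · s_j):
  r[A,A] = 1 (diagonal).
  r[A,B] = -1.5333 / (2.3381 · 2.3166) = -1.5333 / 5.4164 = -0.2831
  r[A,C] = 0.2667 / (2.3381 · 2.0412) = 0.2667 / 4.7726 = 0.0559
  r[B,B] = 1 (diagonal).
  r[B,C] = 3.7667 / (2.3166 · 2.0412) = 3.7667 / 4.7288 = 0.7965
  r[C,C] = 1 (diagonal).

R is symmetric with unit diagonal. Assembling:

R = [[1, -0.2831, 0.0559],
 [-0.2831, 1, 0.7965],
 [0.0559, 0.7965, 1]]


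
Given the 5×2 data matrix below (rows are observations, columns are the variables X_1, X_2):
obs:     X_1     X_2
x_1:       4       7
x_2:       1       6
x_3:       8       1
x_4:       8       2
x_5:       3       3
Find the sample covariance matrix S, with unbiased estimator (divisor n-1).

Step 1 — column means:
  mean(X_1) = (4 + 1 + 8 + 8 + 3) / 5 = 24/5 = 4.8
  mean(X_2) = (7 + 6 + 1 + 2 + 3) / 5 = 19/5 = 3.8

Step 2 — sample covariance S[i,j] = (1/(n-1)) · Σ_k (x_{k,i} - mean_i) · (x_{k,j} - mean_j), with n-1 = 4.
  S[X_1,X_1] = ((-0.8)·(-0.8) + (-3.8)·(-3.8) + (3.2)·(3.2) + (3.2)·(3.2) + (-1.8)·(-1.8)) / 4 = 38.8/4 = 9.7
  S[X_1,X_2] = ((-0.8)·(3.2) + (-3.8)·(2.2) + (3.2)·(-2.8) + (3.2)·(-1.8) + (-1.8)·(-0.8)) / 4 = -24.2/4 = -6.05
  S[X_2,X_2] = ((3.2)·(3.2) + (2.2)·(2.2) + (-2.8)·(-2.8) + (-1.8)·(-1.8) + (-0.8)·(-0.8)) / 4 = 26.8/4 = 6.7

S is symmetric (S[j,i] = S[i,j]). Assembling:

S = [[9.7, -6.05],
 [-6.05, 6.7]]


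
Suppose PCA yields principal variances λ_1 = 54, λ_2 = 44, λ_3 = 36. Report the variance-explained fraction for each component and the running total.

Step 1 — total variance = trace(Sigma) = Σ λ_i = 54 + 44 + 36 = 134.

Step 2 — fraction explained by component i = λ_i / Σ λ:
  PC1: 54/134 = 0.403
  PC2: 44/134 = 0.3284
  PC3: 36/134 = 0.2687

Step 3 — cumulative fraction after k components = (λ_1 + ... + λ_k) / Σ λ:
  k = 1: 54/134 = 0.403
  k = 2: (54 + 44)/134 = 98/134 = 0.7313
  k = 3: (54 + 44 + 36)/134 = 134/134 = 1

Summary (fraction, with percent):

explained: PC1 0.403 (40.3%), PC2 0.3284 (32.84%), PC3 0.2687 (26.87%);  cumulative: 0.403, 0.7313, 1


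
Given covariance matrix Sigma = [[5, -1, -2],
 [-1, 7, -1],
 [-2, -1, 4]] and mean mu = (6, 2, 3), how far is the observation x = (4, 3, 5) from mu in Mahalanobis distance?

Step 1 — centre the observation: (x - mu) = (-2, 1, 2).

Step 2 — invert Sigma (cofactor / det for 3×3, or solve directly):
  Sigma^{-1} = [[0.2727, 0.0606, 0.1515],
 [0.0606, 0.1616, 0.0707],
 [0.1515, 0.0707, 0.3434]].

Step 3 — form the quadratic (x - mu)^T · Sigma^{-1} · (x - mu):
  Sigma^{-1} · (x - mu) = (-0.1818, 0.1818, 0.4545).
  (x - mu)^T · [Sigma^{-1} · (x - mu)] = (-2)·(-0.1818) + (1)·(0.1818) + (2)·(0.4545) = 1.4545.

Step 4 — take square root: d = √(1.4545) ≈ 1.206.

d(x, mu) = √(1.4545) ≈ 1.206


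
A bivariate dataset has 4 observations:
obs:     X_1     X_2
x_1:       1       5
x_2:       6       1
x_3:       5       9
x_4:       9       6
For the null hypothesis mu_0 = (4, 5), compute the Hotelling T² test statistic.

Step 1 — sample mean vector:
  mean(X_1) = (1 + 6 + 5 + 9) / 4 = 21/4 = 5.25
  mean(X_2) = (5 + 1 + 9 + 6) / 4 = 21/4 = 5.25
  x̄ = (5.25, 5.25),  deviation x̄ - mu_0 = (5.25, 5.25) - (4, 5) = (1.25, 0.25).

Step 2 — sample covariance matrix, S[i,j] = (1/(n-1)) · Σ_k (x_{k,i} - mean_i) · (x_{k,j} - mean_j), divisor n-1 = 3:
  S[X_1,X_1] = ((-4.25)·(-4.25) + (0.75)·(0.75) + (-0.25)·(-0.25) + (3.75)·(3.75)) / 3 = 32.75/3 = 10.9167
  S[X_1,X_2] = ((-4.25)·(-0.25) + (0.75)·(-4.25) + (-0.25)·(3.75) + (3.75)·(0.75)) / 3 = -0.25/3 = -0.0833
  S[X_2,X_2] = ((-0.25)·(-0.25) + (-4.25)·(-4.25) + (3.75)·(3.75) + (0.75)·(0.75)) / 3 = 32.75/3 = 10.9167
  S = [[10.9167, -0.0833],
 [-0.0833, 10.9167]].

Step 3 — invert S. det(S) = 10.9167·10.9167 - (-0.0833)² = 119.1667.
  S^{-1} = (1/det) · [[d, -b], [-b, a]] = [[0.0916, 0.0007],
 [0.0007, 0.0916]].

Step 4 — quadratic form (x̄ - mu_0)^T · S^{-1} · (x̄ - mu_0):
  S^{-1} · (x̄ - mu_0) = (0.1147, 0.0238),
  (x̄ - mu_0)^T · [...] = (1.25)·(0.1147) + (0.25)·(0.0238) = 0.1493.

Step 5 — scale by n: T² = 4 · 0.1493 = 0.5972.

T² ≈ 0.5972


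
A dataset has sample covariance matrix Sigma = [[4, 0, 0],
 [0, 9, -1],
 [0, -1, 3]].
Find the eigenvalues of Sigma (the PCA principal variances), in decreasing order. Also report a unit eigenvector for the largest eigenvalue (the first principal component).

Step 1 — characteristic polynomial p(λ) = det(λI - Sigma) = λ³ - tr·λ² + c_1·λ - det, where tr = trace, c_1 = sum of the principal 2×2 minors, det = det(Sigma):
  tr = 4 + 9 + 3 = 16,
  c_1 = (4·9 - (0)²) + (4·3 - (0)²) + (9·3 - (-1)²) = 36 + 12 + 26 = 74,
  det = 4·(9·3 - (-1)²) - (0)·((0)·3 - (-1)·(0)) + (0)·((0)·(-1) - 9·(0)) = 4·(26) - (0)·(0) + (0)·(0) = 104.
  So p(λ) = λ³ - 16λ² + 74λ - 104.
Step 2 — look for an integer root (rational root theorem: any rational root is an integer divisor of 104). Testing λ = 4:
  p(4) = 64 - 256 + 296 - 104 = 0  ✓
  Dividing out (λ - 4): p(λ) = (λ - 4)(λ² - 12λ + 26).
Step 3 — remaining eigenvalues from the quadratic λ² - 12λ + 26 = 0:
  Δ = 12² - 4·26 = 144 - 104 = 40,  λ = (12 ± √40)/2 = (12 ± 6.3246)/2 ≈ 9.1623 or 2.8377.
  Sorted: λ_1 = 9.1623,  λ_2 = 4,  λ_3 = 2.8377  (check: sum = 16 = tr ✓).

Step 4 — unit eigenvector for λ_1 ≈ 9.1623: v spans the null space of (Sigma - λ_1 I), whose rows are
  r_1 = (-5.1623, 0, 0),  r_2 = (0, -0.1623, -1),  r_3 = (0, -1, -6.1623).
  v is orthogonal to every row, so take v ∝ r_1 × r_2 = ((0)·(-1) - (0)·(-0.1623), (0)·(0) - (-5.1623)·(-1), (-5.1623)·(-0.1623) - (0)·(0)) ≈ (0, -5.1623, 0.8377).
  Rescale (multiply by -1 so the first nonzero entry is positive): u = (0, 5.1623, -0.8377).
  ||u|| = √((0)² + (5.1623)² + (-0.8377)²) = √(27.3509) ≈ 5.2298,  v_1 = u/||u|| ≈ (0, 0.9871, -0.1602) (||v_1|| = 1).

λ_1 = 9.1623,  λ_2 = 4,  λ_3 = 2.8377;  v_1 ≈ (0, 0.9871, -0.1602)


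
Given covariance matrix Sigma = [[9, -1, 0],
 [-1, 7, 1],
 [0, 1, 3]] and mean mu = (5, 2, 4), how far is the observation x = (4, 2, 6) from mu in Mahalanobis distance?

Step 1 — centre the observation: (x - mu) = (-1, 0, 2).

Step 2 — invert Sigma (cofactor / det for 3×3, or solve directly):
  Sigma^{-1} = [[0.113, 0.0169, -0.0056],
 [0.0169, 0.1525, -0.0508],
 [-0.0056, -0.0508, 0.3503]].

Step 3 — form the quadratic (x - mu)^T · Sigma^{-1} · (x - mu):
  Sigma^{-1} · (x - mu) = (-0.1243, -0.1186, 0.7062).
  (x - mu)^T · [Sigma^{-1} · (x - mu)] = (-1)·(-0.1243) + (0)·(-0.1186) + (2)·(0.7062) = 1.5367.

Step 4 — take square root: d = √(1.5367) ≈ 1.2396.

d(x, mu) = √(1.5367) ≈ 1.2396


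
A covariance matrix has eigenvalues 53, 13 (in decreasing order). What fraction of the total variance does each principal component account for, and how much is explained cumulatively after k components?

Step 1 — total variance = trace(Sigma) = Σ λ_i = 53 + 13 = 66.

Step 2 — fraction explained by component i = λ_i / Σ λ:
  PC1: 53/66 = 0.803
  PC2: 13/66 = 0.197

Step 3 — cumulative fraction after k components = (λ_1 + ... + λ_k) / Σ λ:
  k = 1: 53/66 = 0.803
  k = 2: (53 + 13)/66 = 66/66 = 1

Summary (fraction, with percent):

explained: PC1 0.803 (80.3%), PC2 0.197 (19.7%);  cumulative: 0.803, 1


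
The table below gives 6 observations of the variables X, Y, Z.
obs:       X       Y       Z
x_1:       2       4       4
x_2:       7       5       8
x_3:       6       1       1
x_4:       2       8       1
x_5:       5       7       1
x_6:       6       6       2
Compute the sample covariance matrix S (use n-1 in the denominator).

Step 1 — column means:
  mean(X) = (2 + 7 + 6 + 2 + 5 + 6) / 6 = 28/6 = 4.6667
  mean(Y) = (4 + 5 + 1 + 8 + 7 + 6) / 6 = 31/6 = 5.1667
  mean(Z) = (4 + 8 + 1 + 1 + 1 + 2) / 6 = 17/6 = 2.8333

Step 2 — sample covariance S[i,j] = (1/(n-1)) · Σ_k (x_{k,i} - mean_i) · (x_{k,j} - mean_j), with n-1 = 5.
  S[X,X] = ((-2.6667)·(-2.6667) + (2.3333)·(2.3333) + (1.3333)·(1.3333) + (-2.6667)·(-2.6667) + (0.3333)·(0.3333) + (1.3333)·(1.3333)) / 5 = 23.3333/5 = 4.6667
  S[X,Y] = ((-2.6667)·(-1.1667) + (2.3333)·(-0.1667) + (1.3333)·(-4.1667) + (-2.6667)·(2.8333) + (0.3333)·(1.8333) + (1.3333)·(0.8333)) / 5 = -8.6667/5 = -1.7333
  S[X,Z] = ((-2.6667)·(1.1667) + (2.3333)·(5.1667) + (1.3333)·(-1.8333) + (-2.6667)·(-1.8333) + (0.3333)·(-1.8333) + (1.3333)·(-0.8333)) / 5 = 9.6667/5 = 1.9333
  S[Y,Y] = ((-1.1667)·(-1.1667) + (-0.1667)·(-0.1667) + (-4.1667)·(-4.1667) + (2.8333)·(2.8333) + (1.8333)·(1.8333) + (0.8333)·(0.8333)) / 5 = 30.8333/5 = 6.1667
  S[Y,Z] = ((-1.1667)·(1.1667) + (-0.1667)·(5.1667) + (-4.1667)·(-1.8333) + (2.8333)·(-1.8333) + (1.8333)·(-1.8333) + (0.8333)·(-0.8333)) / 5 = -3.8333/5 = -0.7667
  S[Z,Z] = ((1.1667)·(1.1667) + (5.1667)·(5.1667) + (-1.8333)·(-1.8333) + (-1.8333)·(-1.8333) + (-1.8333)·(-1.8333) + (-0.8333)·(-0.8333)) / 5 = 38.8333/5 = 7.7667

S is symmetric (S[j,i] = S[i,j]). Assembling:

S = [[4.6667, -1.7333, 1.9333],
 [-1.7333, 6.1667, -0.7667],
 [1.9333, -0.7667, 7.7667]]


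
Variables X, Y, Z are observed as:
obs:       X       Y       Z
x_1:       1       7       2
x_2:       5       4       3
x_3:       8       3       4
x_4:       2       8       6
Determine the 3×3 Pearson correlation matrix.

Step 1 — column means:
  mean(X) = (1 + 5 + 8 + 2) / 4 = 16/4 = 4
  mean(Y) = (7 + 4 + 3 + 8) / 4 = 22/4 = 5.5
  mean(Z) = (2 + 3 + 4 + 6) / 4 = 15/4 = 3.75

Step 2 — sample variances and covariances s[i,j] = (1/(n-1)) · Σ_k (x_{k,i} - mean_i) · (x_{k,j} - mean_j), with n-1 = 3:
  s[X,X] = ((-3)·(-3) + (1)·(1) + (4)·(4) + (-2)·(-2)) / 3 = 30/3 = 10
  s[X,Y] = ((-3)·(1.5) + (1)·(-1.5) + (4)·(-2.5) + (-2)·(2.5)) / 3 = -21/3 = -7
  s[X,Z] = ((-3)·(-1.75) + (1)·(-0.75) + (4)·(0.25) + (-2)·(2.25)) / 3 = 1/3 = 0.3333
  s[Y,Y] = ((1.5)·(1.5) + (-1.5)·(-1.5) + (-2.5)·(-2.5) + (2.5)·(2.5)) / 3 = 17/3 = 5.6667
  s[Y,Z] = ((1.5)·(-1.75) + (-1.5)·(-0.75) + (-2.5)·(0.25) + (2.5)·(2.25)) / 3 = 3.5/3 = 1.1667
  s[Z,Z] = ((-1.75)·(-1.75) + (-0.75)·(-0.75) + (0.25)·(0.25) + (2.25)·(2.25)) / 3 = 8.75/3 = 2.9167
  Sample standard deviations s_i = √(s[i,i]):
  s(X) = √(10) = 3.1623
  s(Y) = √(5.6667) = 2.3805
  s(Z) = √(2.9167) = 1.7078

Step 3 — r_{ij} = s_{ij} / (s_i · s_j):
  r[X,X] = 1 (diagonal).
  r[X,Y] = -7 / (3.1623 · 2.3805) = -7 / 7.5277 = -0.9299
  r[X,Z] = 0.3333 / (3.1623 · 1.7078) = 0.3333 / 5.4006 = 0.0617
  r[Y,Y] = 1 (diagonal).
  r[Y,Z] = 1.1667 / (2.3805 · 1.7078) = 1.1667 / 4.0654 = 0.287
  r[Z,Z] = 1 (diagonal).

R is symmetric with unit diagonal. Assembling:

R = [[1, -0.9299, 0.0617],
 [-0.9299, 1, 0.287],
 [0.0617, 0.287, 1]]


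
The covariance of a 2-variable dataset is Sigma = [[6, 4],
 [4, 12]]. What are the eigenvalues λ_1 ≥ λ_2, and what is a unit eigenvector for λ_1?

Step 1 — characteristic polynomial of 2×2 Sigma:
  det(Sigma - λI) = λ² - trace · λ + det = 0.
  trace = 6 + 12 = 18, det = 6·12 - (4)² = 56.
Step 2 — discriminant:
  Δ = trace² - 4·det = 324 - 224 = 100.
Step 3 — eigenvalues:
  λ = (trace ± √Δ)/2 = (18 ± 10)/2,
  λ_1 = 14,  λ_2 = 4.

Step 4 — unit eigenvector for λ_1: solve (Sigma - λ_1 I)v = 0. First row:
  (6 - 14)·v_x + (4)·v_y = 0, i.e. (-8)·v_x + (4)·v_y = 0,
  so v ∝ (b, λ_1 - a) = (4, 8) = u.
  ||u|| = √((4)² + (8)²) = √(80) ≈ 8.9443,
  v_1 = u/||u|| ≈ (0.4472, 0.8944) (||v_1|| = 1).

λ_1 = 14,  λ_2 = 4;  v_1 ≈ (0.4472, 0.8944)


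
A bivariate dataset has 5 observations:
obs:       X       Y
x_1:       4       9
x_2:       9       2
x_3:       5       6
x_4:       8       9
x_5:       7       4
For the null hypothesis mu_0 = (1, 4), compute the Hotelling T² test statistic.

Step 1 — sample mean vector:
  mean(X) = (4 + 9 + 5 + 8 + 7) / 5 = 33/5 = 6.6
  mean(Y) = (9 + 2 + 6 + 9 + 4) / 5 = 30/5 = 6
  x̄ = (6.6, 6),  deviation x̄ - mu_0 = (6.6, 6) - (1, 4) = (5.6, 2).

Step 2 — sample covariance matrix, S[i,j] = (1/(n-1)) · Σ_k (x_{k,i} - mean_i) · (x_{k,j} - mean_j), divisor n-1 = 4:
  S[X,X] = ((-2.6)·(-2.6) + (2.4)·(2.4) + (-1.6)·(-1.6) + (1.4)·(1.4) + (0.4)·(0.4)) / 4 = 17.2/4 = 4.3
  S[X,Y] = ((-2.6)·(3) + (2.4)·(-4) + (-1.6)·(0) + (1.4)·(3) + (0.4)·(-2)) / 4 = -14/4 = -3.5
  S[Y,Y] = ((3)·(3) + (-4)·(-4) + (0)·(0) + (3)·(3) + (-2)·(-2)) / 4 = 38/4 = 9.5
  S = [[4.3, -3.5],
 [-3.5, 9.5]].

Step 3 — invert S. det(S) = 4.3·9.5 - (-3.5)² = 28.6.
  S^{-1} = (1/det) · [[d, -b], [-b, a]] = [[0.3322, 0.1224],
 [0.1224, 0.1503]].

Step 4 — quadratic form (x̄ - mu_0)^T · S^{-1} · (x̄ - mu_0):
  S^{-1} · (x̄ - mu_0) = (2.1049, 0.986),
  (x̄ - mu_0)^T · [...] = (5.6)·(2.1049) + (2)·(0.986) = 13.7594.

Step 5 — scale by n: T² = 5 · 13.7594 = 68.7972.

T² ≈ 68.7972


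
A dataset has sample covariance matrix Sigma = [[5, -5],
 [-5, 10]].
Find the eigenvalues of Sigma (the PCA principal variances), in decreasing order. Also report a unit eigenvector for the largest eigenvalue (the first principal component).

Step 1 — characteristic polynomial of 2×2 Sigma:
  det(Sigma - λI) = λ² - trace · λ + det = 0.
  trace = 5 + 10 = 15, det = 5·10 - (-5)² = 25.
Step 2 — discriminant:
  Δ = trace² - 4·det = 225 - 100 = 125.
Step 3 — eigenvalues:
  λ = (trace ± √Δ)/2 = (15 ± 11.1803)/2,
  λ_1 = 13.0902,  λ_2 = 1.9098.

Step 4 — unit eigenvector for λ_1: solve (Sigma - λ_1 I)v = 0. First row:
  (5 - 13.0902)·v_x + (-5)·v_y = 0, i.e. (-8.0902)·v_x + (-5)·v_y = 0,
  so v ∝ (b, λ_1 - a) = (-5, 8.0902); multiply by -1 so the first entry is positive: u = (5, -8.0902).
  ||u|| = √((5)² + (-8.0902)²) = √(90.4508) ≈ 9.5106,
  v_1 = u/||u|| ≈ (0.5257, -0.8507) (||v_1|| = 1).

λ_1 = 13.0902,  λ_2 = 1.9098;  v_1 ≈ (0.5257, -0.8507)


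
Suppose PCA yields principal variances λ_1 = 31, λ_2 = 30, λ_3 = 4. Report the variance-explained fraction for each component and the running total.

Step 1 — total variance = trace(Sigma) = Σ λ_i = 31 + 30 + 4 = 65.

Step 2 — fraction explained by component i = λ_i / Σ λ:
  PC1: 31/65 = 0.4769
  PC2: 30/65 = 0.4615
  PC3: 4/65 = 0.0615

Step 3 — cumulative fraction after k components = (λ_1 + ... + λ_k) / Σ λ:
  k = 1: 31/65 = 0.4769
  k = 2: (31 + 30)/65 = 61/65 = 0.9385
  k = 3: (31 + 30 + 4)/65 = 65/65 = 1

Summary (fraction, with percent):

explained: PC1 0.4769 (47.69%), PC2 0.4615 (46.15%), PC3 0.0615 (6.15%);  cumulative: 0.4769, 0.9385, 1


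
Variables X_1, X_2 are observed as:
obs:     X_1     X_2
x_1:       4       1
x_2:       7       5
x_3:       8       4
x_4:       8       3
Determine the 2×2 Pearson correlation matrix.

Step 1 — column means:
  mean(X_1) = (4 + 7 + 8 + 8) / 4 = 27/4 = 6.75
  mean(X_2) = (1 + 5 + 4 + 3) / 4 = 13/4 = 3.25

Step 2 — sample variances and covariances s[i,j] = (1/(n-1)) · Σ_k (x_{k,i} - mean_i) · (x_{k,j} - mean_j), with n-1 = 3:
  s[X_1,X_1] = ((-2.75)·(-2.75) + (0.25)·(0.25) + (1.25)·(1.25) + (1.25)·(1.25)) / 3 = 10.75/3 = 3.5833
  s[X_1,X_2] = ((-2.75)·(-2.25) + (0.25)·(1.75) + (1.25)·(0.75) + (1.25)·(-0.25)) / 3 = 7.25/3 = 2.4167
  s[X_2,X_2] = ((-2.25)·(-2.25) + (1.75)·(1.75) + (0.75)·(0.75) + (-0.25)·(-0.25)) / 3 = 8.75/3 = 2.9167
  Sample standard deviations s_i = √(s[i,i]):
  s(X_1) = √(3.5833) = 1.893
  s(X_2) = √(2.9167) = 1.7078

Step 3 — r_{ij} = s_{ij} / (s_i · s_j):
  r[X_1,X_1] = 1 (diagonal).
  r[X_1,X_2] = 2.4167 / (1.893 · 1.7078) = 2.4167 / 3.2329 = 0.7475
  r[X_2,X_2] = 1 (diagonal).

R is symmetric with unit diagonal. Assembling:

R = [[1, 0.7475],
 [0.7475, 1]]


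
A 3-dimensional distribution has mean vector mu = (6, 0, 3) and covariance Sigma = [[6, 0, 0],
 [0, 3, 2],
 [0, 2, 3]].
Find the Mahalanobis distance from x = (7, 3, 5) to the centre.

Step 1 — centre the observation: (x - mu) = (1, 3, 2).

Step 2 — invert Sigma (cofactor / det for 3×3, or solve directly):
  Sigma^{-1} = [[0.1667, 0, 0],
 [0, 0.6, -0.4],
 [0, -0.4, 0.6]].

Step 3 — form the quadratic (x - mu)^T · Sigma^{-1} · (x - mu):
  Sigma^{-1} · (x - mu) = (0.1667, 1, 0).
  (x - mu)^T · [Sigma^{-1} · (x - mu)] = (1)·(0.1667) + (3)·(1) + (2)·(0) = 3.1667.

Step 4 — take square root: d = √(3.1667) ≈ 1.7795.

d(x, mu) = √(3.1667) ≈ 1.7795


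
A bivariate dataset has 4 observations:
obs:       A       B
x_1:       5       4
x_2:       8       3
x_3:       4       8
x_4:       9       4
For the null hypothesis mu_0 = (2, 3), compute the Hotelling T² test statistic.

Step 1 — sample mean vector:
  mean(A) = (5 + 8 + 4 + 9) / 4 = 26/4 = 6.5
  mean(B) = (4 + 3 + 8 + 4) / 4 = 19/4 = 4.75
  x̄ = (6.5, 4.75),  deviation x̄ - mu_0 = (6.5, 4.75) - (2, 3) = (4.5, 1.75).

Step 2 — sample covariance matrix, S[i,j] = (1/(n-1)) · Σ_k (x_{k,i} - mean_i) · (x_{k,j} - mean_j), divisor n-1 = 3:
  S[A,A] = ((-1.5)·(-1.5) + (1.5)·(1.5) + (-2.5)·(-2.5) + (2.5)·(2.5)) / 3 = 17/3 = 5.6667
  S[A,B] = ((-1.5)·(-0.75) + (1.5)·(-1.75) + (-2.5)·(3.25) + (2.5)·(-0.75)) / 3 = -11.5/3 = -3.8333
  S[B,B] = ((-0.75)·(-0.75) + (-1.75)·(-1.75) + (3.25)·(3.25) + (-0.75)·(-0.75)) / 3 = 14.75/3 = 4.9167
  S = [[5.6667, -3.8333],
 [-3.8333, 4.9167]].

Step 3 — invert S. det(S) = 5.6667·4.9167 - (-3.8333)² = 13.1667.
  S^{-1} = (1/det) · [[d, -b], [-b, a]] = [[0.3734, 0.2911],
 [0.2911, 0.4304]].

Step 4 — quadratic form (x̄ - mu_0)^T · S^{-1} · (x̄ - mu_0):
  S^{-1} · (x̄ - mu_0) = (2.1899, 2.0633),
  (x̄ - mu_0)^T · [...] = (4.5)·(2.1899) + (1.75)·(2.0633) = 13.4652.

Step 5 — scale by n: T² = 4 · 13.4652 = 53.8608.

T² ≈ 53.8608


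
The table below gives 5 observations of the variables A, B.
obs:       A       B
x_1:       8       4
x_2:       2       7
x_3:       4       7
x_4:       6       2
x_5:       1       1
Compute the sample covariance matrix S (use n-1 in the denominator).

Step 1 — column means:
  mean(A) = (8 + 2 + 4 + 6 + 1) / 5 = 21/5 = 4.2
  mean(B) = (4 + 7 + 7 + 2 + 1) / 5 = 21/5 = 4.2

Step 2 — sample covariance S[i,j] = (1/(n-1)) · Σ_k (x_{k,i} - mean_i) · (x_{k,j} - mean_j), with n-1 = 4.
  S[A,A] = ((3.8)·(3.8) + (-2.2)·(-2.2) + (-0.2)·(-0.2) + (1.8)·(1.8) + (-3.2)·(-3.2)) / 4 = 32.8/4 = 8.2
  S[A,B] = ((3.8)·(-0.2) + (-2.2)·(2.8) + (-0.2)·(2.8) + (1.8)·(-2.2) + (-3.2)·(-3.2)) / 4 = -1.2/4 = -0.3
  S[B,B] = ((-0.2)·(-0.2) + (2.8)·(2.8) + (2.8)·(2.8) + (-2.2)·(-2.2) + (-3.2)·(-3.2)) / 4 = 30.8/4 = 7.7

S is symmetric (S[j,i] = S[i,j]). Assembling:

S = [[8.2, -0.3],
 [-0.3, 7.7]]


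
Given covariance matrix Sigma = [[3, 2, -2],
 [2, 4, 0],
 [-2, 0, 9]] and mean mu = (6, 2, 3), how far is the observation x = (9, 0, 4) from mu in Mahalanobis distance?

Step 1 — centre the observation: (x - mu) = (3, -2, 1).

Step 2 — invert Sigma (cofactor / det for 3×3, or solve directly):
  Sigma^{-1} = [[0.6429, -0.3214, 0.1429],
 [-0.3214, 0.4107, -0.0714],
 [0.1429, -0.0714, 0.1429]].

Step 3 — form the quadratic (x - mu)^T · Sigma^{-1} · (x - mu):
  Sigma^{-1} · (x - mu) = (2.7143, -1.8571, 0.7143).
  (x - mu)^T · [Sigma^{-1} · (x - mu)] = (3)·(2.7143) + (-2)·(-1.8571) + (1)·(0.7143) = 12.5714.

Step 4 — take square root: d = √(12.5714) ≈ 3.5456.

d(x, mu) = √(12.5714) ≈ 3.5456


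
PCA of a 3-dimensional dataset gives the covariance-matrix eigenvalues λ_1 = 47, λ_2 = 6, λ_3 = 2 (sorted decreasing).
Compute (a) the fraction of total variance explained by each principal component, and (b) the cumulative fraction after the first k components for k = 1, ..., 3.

Step 1 — total variance = trace(Sigma) = Σ λ_i = 47 + 6 + 2 = 55.

Step 2 — fraction explained by component i = λ_i / Σ λ:
  PC1: 47/55 = 0.8545
  PC2: 6/55 = 0.1091
  PC3: 2/55 = 0.0364

Step 3 — cumulative fraction after k components = (λ_1 + ... + λ_k) / Σ λ:
  k = 1: 47/55 = 0.8545
  k = 2: (47 + 6)/55 = 53/55 = 0.9636
  k = 3: (47 + 6 + 2)/55 = 55/55 = 1

Summary (fraction, with percent):

explained: PC1 0.8545 (85.45%), PC2 0.1091 (10.91%), PC3 0.0364 (3.64%);  cumulative: 0.8545, 0.9636, 1


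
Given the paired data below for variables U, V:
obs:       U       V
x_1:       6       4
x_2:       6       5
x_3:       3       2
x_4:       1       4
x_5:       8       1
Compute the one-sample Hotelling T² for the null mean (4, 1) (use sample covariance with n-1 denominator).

Step 1 — sample mean vector:
  mean(U) = (6 + 6 + 3 + 1 + 8) / 5 = 24/5 = 4.8
  mean(V) = (4 + 5 + 2 + 4 + 1) / 5 = 16/5 = 3.2
  x̄ = (4.8, 3.2),  deviation x̄ - mu_0 = (4.8, 3.2) - (4, 1) = (0.8, 2.2).

Step 2 — sample covariance matrix, S[i,j] = (1/(n-1)) · Σ_k (x_{k,i} - mean_i) · (x_{k,j} - mean_j), divisor n-1 = 4:
  S[U,U] = ((1.2)·(1.2) + (1.2)·(1.2) + (-1.8)·(-1.8) + (-3.8)·(-3.8) + (3.2)·(3.2)) / 4 = 30.8/4 = 7.7
  S[U,V] = ((1.2)·(0.8) + (1.2)·(1.8) + (-1.8)·(-1.2) + (-3.8)·(0.8) + (3.2)·(-2.2)) / 4 = -4.8/4 = -1.2
  S[V,V] = ((0.8)·(0.8) + (1.8)·(1.8) + (-1.2)·(-1.2) + (0.8)·(0.8) + (-2.2)·(-2.2)) / 4 = 10.8/4 = 2.7
  S = [[7.7, -1.2],
 [-1.2, 2.7]].

Step 3 — invert S. det(S) = 7.7·2.7 - (-1.2)² = 19.35.
  S^{-1} = (1/det) · [[d, -b], [-b, a]] = [[0.1395, 0.062],
 [0.062, 0.3979]].

Step 4 — quadratic form (x̄ - mu_0)^T · S^{-1} · (x̄ - mu_0):
  S^{-1} · (x̄ - mu_0) = (0.2481, 0.9251),
  (x̄ - mu_0)^T · [...] = (0.8)·(0.2481) + (2.2)·(0.9251) = 2.2336.

Step 5 — scale by n: T² = 5 · 2.2336 = 11.168.

T² ≈ 11.168
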